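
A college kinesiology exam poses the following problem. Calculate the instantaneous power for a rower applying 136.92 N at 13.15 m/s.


P = F * v
P = 136.92 * 13.15
P = 1800.498 W

1800.498 W


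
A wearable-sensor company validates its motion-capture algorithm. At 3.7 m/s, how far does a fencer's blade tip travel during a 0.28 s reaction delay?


d = v * t
d = 3.7 * 0.28
d = 1.036 m

1.036 m


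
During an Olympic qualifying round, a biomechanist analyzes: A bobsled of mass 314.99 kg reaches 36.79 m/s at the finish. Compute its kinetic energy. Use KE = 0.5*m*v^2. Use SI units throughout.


KE = 0.5 * m * v^2
KE = 0.5 * 314.99 * 36.79^2
KE = 0.5 * 314.99 * 1353.5041 = 213170.1282 J

213170.1282 J


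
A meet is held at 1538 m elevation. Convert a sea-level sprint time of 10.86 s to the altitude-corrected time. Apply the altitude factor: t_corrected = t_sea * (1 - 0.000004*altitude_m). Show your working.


Correction factor = 1 - 0.000004 * 1538 = 0.993848
t_corrected = t_sea * factor = 10.86 * 0.993848
t_corrected = 10.7932 s

10.7932 s


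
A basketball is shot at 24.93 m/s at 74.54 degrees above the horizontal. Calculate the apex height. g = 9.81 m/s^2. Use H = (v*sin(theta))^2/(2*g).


H = (v*sin(theta))^2 / (2*g)
vy = v*sin(theta) = 24.93 * sin(74.54 deg) = 24.028 m/s
H = vy^2 / (2*g) = 577.3425 / (2*9.81)
H = 577.3425 / 19.62 = 29.4262 m

29.4262 m


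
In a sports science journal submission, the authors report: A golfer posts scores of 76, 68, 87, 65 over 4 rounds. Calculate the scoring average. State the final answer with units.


Average = sum / n
Sum = 296
Average = 296 / 4 = 74

74


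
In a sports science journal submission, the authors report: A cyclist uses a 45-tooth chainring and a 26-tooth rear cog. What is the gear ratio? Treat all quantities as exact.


GR = front_teeth / rear_teeth
GR = 45 / 26
GR = 1.7308

1.7308


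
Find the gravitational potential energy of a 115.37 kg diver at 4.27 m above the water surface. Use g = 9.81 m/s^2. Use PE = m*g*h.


PE = m * g * h
PE = 115.37 * 9.81 * 4.27
PE = 1131.7797 * 4.27 = 4832.6993 J

4832.6993 J


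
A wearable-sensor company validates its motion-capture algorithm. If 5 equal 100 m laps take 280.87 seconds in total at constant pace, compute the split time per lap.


Split time = total_time / n_laps = 280.87 / 5
Split time = 56.174 s per lap

56.174 s


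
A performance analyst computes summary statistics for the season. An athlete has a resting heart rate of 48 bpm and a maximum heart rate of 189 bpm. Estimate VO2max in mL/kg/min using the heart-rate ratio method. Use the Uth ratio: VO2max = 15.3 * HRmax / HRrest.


VO2max = 15.3 * HRmax / HRrest
VO2max = 15.3 * 189 / 48
VO2max = 2891.7 / 48 = 60.2438 mL/kg/min

60.2438 mL/kg/min


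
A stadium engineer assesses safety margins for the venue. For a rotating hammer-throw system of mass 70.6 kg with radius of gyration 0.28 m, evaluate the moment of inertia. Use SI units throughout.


I = m * k^2
I = 70.6 * 0.28^2
I = 70.6 * 0.0784 = 5.535 kg*m^2

5.535 kg*m^2


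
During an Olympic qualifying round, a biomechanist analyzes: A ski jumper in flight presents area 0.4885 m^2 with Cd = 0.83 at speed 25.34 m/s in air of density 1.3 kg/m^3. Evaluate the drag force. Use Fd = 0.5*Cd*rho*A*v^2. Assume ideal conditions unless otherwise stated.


Fd = 0.5 * Cd * rho * A * v^2
Fd = 0.5 * 0.83 * 1.3 * 0.4885 * 25.34^2
v^2 = 642.1156
Fd = 0.5 * 0.83 * 1.3 * 0.4885 * 642.1156 = 169.2268 N

169.2268 N


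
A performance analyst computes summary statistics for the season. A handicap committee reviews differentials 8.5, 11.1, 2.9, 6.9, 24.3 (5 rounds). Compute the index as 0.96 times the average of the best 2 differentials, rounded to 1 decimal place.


All differentials: 8.5, 11.1, 2.9, 6.9, 24.3
Sorted: 2.9, 6.9, 8.5, 11.1, 24.3
Best 2: 2.9, 6.9
Average of best = 9.8 / 2 = 4.9
Raw index = 4.9 * 0.96 = 4.704
Handicap index = round(4.704, 1) = 4.7

4.7


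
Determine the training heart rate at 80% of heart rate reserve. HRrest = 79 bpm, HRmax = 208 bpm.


Target = HRrest + pct*(HRmax - HRrest)
Heart rate reserve = HRmax - HRrest = 208 - 79 = 129 bpm
Fraction = 80% = 0.8
Target = 79 + 0.8 * 129
Target = 79 + 103.2 = 182.2 bpm

182.2 bpm


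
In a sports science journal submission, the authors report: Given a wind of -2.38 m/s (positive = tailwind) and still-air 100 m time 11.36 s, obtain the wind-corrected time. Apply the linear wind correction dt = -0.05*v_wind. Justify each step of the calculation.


dt = -0.05 * v_wind = -0.05 * -2.38 = 0.119 s
t_corrected = t_still + dt = 11.36 + (0.119)
t_corrected = 11.479 s

11.479 s


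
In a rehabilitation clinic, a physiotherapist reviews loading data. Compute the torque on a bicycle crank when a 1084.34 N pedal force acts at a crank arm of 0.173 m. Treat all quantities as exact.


tau = F * d
tau = 1084.34 * 0.173
tau = 187.5908 N*m

187.5908 N*m


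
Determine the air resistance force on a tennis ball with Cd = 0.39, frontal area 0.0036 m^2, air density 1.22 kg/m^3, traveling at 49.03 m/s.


Fd = 0.5 * Cd * rho * A * v^2
Fd = 0.5 * 0.39 * 1.22 * 0.0036 * 49.03^2
v^2 = 2403.9409
Fd = 0.5 * 0.39 * 1.22 * 0.0036 * 2403.9409 = 2.0588 N

2.0588 N


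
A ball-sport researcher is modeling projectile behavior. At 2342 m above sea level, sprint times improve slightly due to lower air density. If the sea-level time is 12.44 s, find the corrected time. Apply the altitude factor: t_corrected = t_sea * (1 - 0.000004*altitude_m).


Correction factor = 1 - 0.000004 * 2342 = 0.990632
t_corrected = t_sea * factor = 12.44 * 0.990632
t_corrected = 12.3235 s

12.3235 s


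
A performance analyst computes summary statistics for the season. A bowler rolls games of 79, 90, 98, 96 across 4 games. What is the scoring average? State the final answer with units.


Average = sum / n
Sum = 363
Average = 363 / 4 = 90.75

90.75


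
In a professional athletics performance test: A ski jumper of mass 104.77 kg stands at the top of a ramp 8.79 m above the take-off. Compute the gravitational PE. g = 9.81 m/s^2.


PE = m * g * h
PE = 104.77 * 9.81 * 8.79
PE = 1027.7937 * 8.79 = 9034.3066 J

9034.3066 J


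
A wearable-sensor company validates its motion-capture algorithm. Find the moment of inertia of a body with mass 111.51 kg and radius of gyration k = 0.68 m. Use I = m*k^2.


I = m * k^2
I = 111.51 * 0.68^2
I = 111.51 * 0.4624 = 51.5622 kg*m^2

51.5622 kg*m^2


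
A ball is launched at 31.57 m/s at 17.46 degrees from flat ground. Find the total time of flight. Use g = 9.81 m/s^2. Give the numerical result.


T = 2*v*sin(theta)/g
sin(theta) = sin(17.46 deg) = 0.3
T = 2*31.57*0.3 / 9.81
T = 18.9445 / 9.81 = 1.9311 s

1.9311 s


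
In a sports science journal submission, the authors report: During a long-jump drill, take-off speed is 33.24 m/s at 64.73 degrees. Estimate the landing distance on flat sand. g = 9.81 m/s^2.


R = v^2 * sin(2*theta) / g
Convert angle to radians: theta = 64.73 deg = 1.1298 rad
sin(2*theta) = sin(2.2595) = 0.7721
R = 33.24^2 * 0.7721 / 9.81
R = 1104.8976 * 0.7721 / 9.81 = 86.9579 m

86.9579 m


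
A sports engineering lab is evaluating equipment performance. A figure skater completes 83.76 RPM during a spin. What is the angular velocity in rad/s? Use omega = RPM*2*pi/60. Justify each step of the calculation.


omega = RPM * 2 * pi / 60
omega = 83.76 * 2 * 3.14159 / 60
omega = 526.2796 / 60 = 8.7713 rad/s

8.7713 rad/s


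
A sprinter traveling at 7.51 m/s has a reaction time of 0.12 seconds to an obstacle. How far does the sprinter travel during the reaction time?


d = v * t
d = 7.51 * 0.12
d = 0.9012 m

0.9012 m


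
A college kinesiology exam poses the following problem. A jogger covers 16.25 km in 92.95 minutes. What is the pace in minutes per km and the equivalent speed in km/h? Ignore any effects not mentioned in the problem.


Pace = time / distance = 92.95 min / 16.25 km = 5.72 min/km
Speed = distance / time_in_hours = 16.25 / 1.5492 hr
Speed = 10.4895 km/h

5.72 min/km, 10.4895 km/h


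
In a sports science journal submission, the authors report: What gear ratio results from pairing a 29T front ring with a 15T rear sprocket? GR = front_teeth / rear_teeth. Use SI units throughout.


GR = front_teeth / rear_teeth
GR = 29 / 15
GR = 1.9333

1.9333


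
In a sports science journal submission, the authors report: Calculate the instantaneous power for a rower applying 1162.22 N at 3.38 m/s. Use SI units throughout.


P = F * v
P = 1162.22 * 3.38
P = 3928.3036 W

3928.3036 W


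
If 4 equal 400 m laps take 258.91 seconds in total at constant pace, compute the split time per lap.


Split time = total_time / n_laps = 258.91 / 4
Split time = 64.7275 s per lap

64.7275 s


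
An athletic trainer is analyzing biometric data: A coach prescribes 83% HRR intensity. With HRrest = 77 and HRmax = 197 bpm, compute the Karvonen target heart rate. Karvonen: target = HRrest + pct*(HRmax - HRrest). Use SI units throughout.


Target = HRrest + pct*(HRmax - HRrest)
Heart rate reserve = HRmax - HRrest = 197 - 77 = 120 bpm
Fraction = 83% = 0.83
Target = 77 + 0.83 * 120
Target = 77 + 99.6 = 176.6 bpm

176.6 bpm


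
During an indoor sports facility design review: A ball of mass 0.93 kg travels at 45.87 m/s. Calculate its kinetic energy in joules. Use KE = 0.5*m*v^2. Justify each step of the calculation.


KE = 0.5 * m * v^2
KE = 0.5 * 0.93 * 45.87^2
KE = 0.5 * 0.93 * 2104.0569 = 978.3865 J

978.3865 J


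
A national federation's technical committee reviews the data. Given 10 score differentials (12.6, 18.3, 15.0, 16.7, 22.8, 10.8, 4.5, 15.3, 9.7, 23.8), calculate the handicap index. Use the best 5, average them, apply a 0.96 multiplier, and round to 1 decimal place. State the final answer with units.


All differentials: 12.6, 18.3, 15.0, 16.7, 22.8, 10.8, 4.5, 15.3, 9.7, 23.8
Sorted: 4.5, 9.7, 10.8, 12.6, 15.0, 15.3, 16.7, 18.3, 22.8, 23.8
Best 5: 4.5, 9.7, 10.8, 12.6, 15.0
Average of best = 52.6 / 5 = 10.52
Raw index = 10.52 * 0.96 = 10.0992
Handicap index = round(10.0992, 1) = 10.1

10.1


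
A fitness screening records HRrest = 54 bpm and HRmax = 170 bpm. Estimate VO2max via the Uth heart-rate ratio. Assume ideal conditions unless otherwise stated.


VO2max = 15.3 * HRmax / HRrest
VO2max = 15.3 * 170 / 54
VO2max = 2601 / 54 = 48.1667 mL/kg/min

48.1667 mL/kg/min


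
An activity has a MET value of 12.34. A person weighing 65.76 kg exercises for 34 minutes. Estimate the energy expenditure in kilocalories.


kcal = MET * mass * time_hr
Convert time: 34 min = 0.5667 hr
kcal = 12.34 * 65.76 * 0.5667
kcal = 459.8378 kcal

459.8378 kcal


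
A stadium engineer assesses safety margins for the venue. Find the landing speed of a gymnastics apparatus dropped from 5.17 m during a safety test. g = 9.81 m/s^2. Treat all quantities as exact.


v = sqrt(2 * g * h)
v = sqrt(2 * 9.81 * 5.17)
v = sqrt(101.4354) = 10.0715 m/s

10.0715 m/s


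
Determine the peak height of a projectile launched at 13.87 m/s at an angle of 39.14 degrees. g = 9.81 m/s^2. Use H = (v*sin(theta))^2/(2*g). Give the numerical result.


H = (v*sin(theta))^2 / (2*g)
vy = v*sin(theta) = 13.87 * sin(39.14 deg) = 8.755 m/s
H = vy^2 / (2*g) = 76.6498 / (2*9.81)
H = 76.6498 / 19.62 = 3.9067 m

3.9067 m


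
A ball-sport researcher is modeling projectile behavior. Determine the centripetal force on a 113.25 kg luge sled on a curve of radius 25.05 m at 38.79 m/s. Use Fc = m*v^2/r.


Fc = m * v^2 / r
v^2 = 38.79^2 = 1504.6641
Fc = 113.25 * 1504.6641 / 25.05
Fc = 170403.2093 / 25.05 = 6802.5233 N

6802.5233 N


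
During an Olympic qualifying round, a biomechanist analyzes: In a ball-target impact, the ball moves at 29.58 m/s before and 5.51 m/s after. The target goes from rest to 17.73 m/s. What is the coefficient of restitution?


e = (v2_after - v1_after) / (v1_before - v2_before)
Numerator = 17.73 - 5.51 = 12.22
Denominator = 29.58 - 0 = 29.58
e = 12.22 / 29.58 = 0.4131

0.4131


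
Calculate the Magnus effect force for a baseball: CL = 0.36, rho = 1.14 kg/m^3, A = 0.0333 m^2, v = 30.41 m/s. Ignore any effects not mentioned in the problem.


FM = 0.5 * CL * rho * A * v^2
FM = 0.5 * 0.36 * 1.14 * 0.0333 * 30.41^2
v^2 = 924.7681
FM = 0.5 * 0.36 * 1.14 * 0.0333 * 924.7681 = 6.3191 N

6.3191 N


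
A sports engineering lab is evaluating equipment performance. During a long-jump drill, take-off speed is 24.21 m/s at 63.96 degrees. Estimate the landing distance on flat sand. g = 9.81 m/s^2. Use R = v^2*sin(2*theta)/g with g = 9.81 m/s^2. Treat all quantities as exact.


R = v^2 * sin(2*theta) / g
Convert angle to radians: theta = 63.96 deg = 1.1163 rad
sin(2*theta) = sin(2.2326) = 0.7889
R = 24.21^2 * 0.7889 / 9.81
R = 586.1241 * 0.7889 / 9.81 = 47.1331 m

47.1331 m


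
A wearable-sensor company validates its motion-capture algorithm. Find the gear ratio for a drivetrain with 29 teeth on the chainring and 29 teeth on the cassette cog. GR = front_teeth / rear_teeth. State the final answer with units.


GR = front_teeth / rear_teeth
GR = 29 / 29
GR = 1

1


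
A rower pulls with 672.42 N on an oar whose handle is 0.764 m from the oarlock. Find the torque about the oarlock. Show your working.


tau = F * d
tau = 672.42 * 0.764
tau = 513.7289 N*m

513.7289 N*m


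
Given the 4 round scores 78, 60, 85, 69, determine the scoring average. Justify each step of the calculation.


Average = sum / n
Sum = 292
Average = 292 / 4 = 73

73


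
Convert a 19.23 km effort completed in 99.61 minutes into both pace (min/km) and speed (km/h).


Pace = time / distance = 99.61 min / 19.23 km = 5.1799 min/km
Speed = distance / time_in_hours = 19.23 / 1.6602 hr
Speed = 11.5832 km/h

5.1799 min/km, 11.5832 km/h


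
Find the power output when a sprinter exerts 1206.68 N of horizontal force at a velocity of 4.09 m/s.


P = F * v
P = 1206.68 * 4.09
P = 4935.3212 W

4935.3212 W


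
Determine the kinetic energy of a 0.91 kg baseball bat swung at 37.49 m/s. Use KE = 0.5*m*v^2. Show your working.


KE = 0.5 * m * v^2
KE = 0.5 * 0.91 * 37.49^2
KE = 0.5 * 0.91 * 1405.5001 = 639.5025 J

639.5025 J


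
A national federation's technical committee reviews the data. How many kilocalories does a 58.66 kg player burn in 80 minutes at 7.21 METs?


kcal = MET * mass * time_hr
Convert time: 80 min = 1.3333 hr
kcal = 7.21 * 58.66 * 1.3333
kcal = 563.9181 kcal

563.9181 kcal


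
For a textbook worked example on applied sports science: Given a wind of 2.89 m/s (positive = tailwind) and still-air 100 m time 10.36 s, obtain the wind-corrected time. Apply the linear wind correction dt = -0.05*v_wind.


dt = -0.05 * v_wind = -0.05 * 2.89 = -0.1445 s
t_corrected = t_still + dt = 10.36 + (-0.1445)
t_corrected = 10.2155 s

10.2155 s


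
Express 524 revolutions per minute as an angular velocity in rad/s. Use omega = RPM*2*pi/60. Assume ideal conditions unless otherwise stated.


omega = RPM * 2 * pi / 60
omega = 524 * 2 * 3.14159 / 60
omega = 3292.3891 / 60 = 54.8732 rad/s

54.8732 rad/s


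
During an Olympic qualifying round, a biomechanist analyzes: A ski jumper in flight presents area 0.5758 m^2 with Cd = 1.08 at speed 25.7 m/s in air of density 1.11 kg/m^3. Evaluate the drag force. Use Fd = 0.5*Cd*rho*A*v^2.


Fd = 0.5 * Cd * rho * A * v^2
Fd = 0.5 * 1.08 * 1.11 * 0.5758 * 25.7^2
v^2 = 660.49
Fd = 0.5 * 1.08 * 1.11 * 0.5758 * 660.49 = 227.9579 N

227.9579 N


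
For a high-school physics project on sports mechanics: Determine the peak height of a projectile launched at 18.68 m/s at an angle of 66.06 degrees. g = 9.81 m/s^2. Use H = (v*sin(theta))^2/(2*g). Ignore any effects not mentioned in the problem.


H = (v*sin(theta))^2 / (2*g)
vy = v*sin(theta) = 18.68 * sin(66.06 deg) = 17.073 m/s
H = vy^2 / (2*g) = 291.4865 / (2*9.81)
H = 291.4865 / 19.62 = 14.8566 m

14.8566 m


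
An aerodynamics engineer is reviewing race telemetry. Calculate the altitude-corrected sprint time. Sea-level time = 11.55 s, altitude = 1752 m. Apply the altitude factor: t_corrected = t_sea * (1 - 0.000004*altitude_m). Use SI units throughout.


Correction factor = 1 - 0.000004 * 1752 = 0.992992
t_corrected = t_sea * factor = 11.55 * 0.992992
t_corrected = 11.4691 s

11.4691 s


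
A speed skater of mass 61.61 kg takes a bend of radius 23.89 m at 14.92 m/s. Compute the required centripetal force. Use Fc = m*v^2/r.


Fc = m * v^2 / r
v^2 = 14.92^2 = 222.6064
Fc = 61.61 * 222.6064 / 23.89
Fc = 13714.7803 / 23.89 = 574.0804 N

574.0804 N


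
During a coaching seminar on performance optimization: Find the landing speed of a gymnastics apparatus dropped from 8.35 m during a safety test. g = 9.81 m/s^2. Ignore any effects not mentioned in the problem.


v = sqrt(2 * g * h)
v = sqrt(2 * 9.81 * 8.35)
v = sqrt(163.827) = 12.7995 m/s

12.7995 m/s


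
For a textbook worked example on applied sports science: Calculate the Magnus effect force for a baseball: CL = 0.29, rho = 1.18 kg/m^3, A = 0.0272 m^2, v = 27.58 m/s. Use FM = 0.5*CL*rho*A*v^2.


FM = 0.5 * CL * rho * A * v^2
FM = 0.5 * 0.29 * 1.18 * 0.0272 * 27.58^2
v^2 = 760.6564
FM = 0.5 * 0.29 * 1.18 * 0.0272 * 760.6564 = 3.54 N

3.54 N


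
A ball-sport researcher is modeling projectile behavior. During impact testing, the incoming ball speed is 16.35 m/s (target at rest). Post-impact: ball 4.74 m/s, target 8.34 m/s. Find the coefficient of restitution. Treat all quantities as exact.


e = (v2_after - v1_after) / (v1_before - v2_before)
Numerator = 8.34 - 4.74 = 3.6
Denominator = 16.35 - 0 = 16.35
e = 3.6 / 16.35 = 0.2202

0.2202


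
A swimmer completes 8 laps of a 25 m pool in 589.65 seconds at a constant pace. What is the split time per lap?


Split time = total_time / n_laps = 589.65 / 8
Split time = 73.7062 s per lap

73.7062 s


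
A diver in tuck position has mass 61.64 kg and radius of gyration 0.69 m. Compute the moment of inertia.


I = m * k^2
I = 61.64 * 0.69^2
I = 61.64 * 0.4761 = 29.3468 kg*m^2

29.3468 kg*m^2


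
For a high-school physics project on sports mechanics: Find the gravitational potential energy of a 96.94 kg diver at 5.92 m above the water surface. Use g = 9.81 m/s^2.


PE = m * g * h
PE = 96.94 * 9.81 * 5.92
PE = 950.9814 * 5.92 = 5629.8099 J

5629.8099 J


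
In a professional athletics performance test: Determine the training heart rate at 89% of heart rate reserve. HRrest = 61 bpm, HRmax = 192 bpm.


Target = HRrest + pct*(HRmax - HRrest)
Heart rate reserve = HRmax - HRrest = 192 - 61 = 131 bpm
Fraction = 89% = 0.89
Target = 61 + 0.89 * 131
Target = 61 + 116.59 = 177.59 bpm

177.59 bpm


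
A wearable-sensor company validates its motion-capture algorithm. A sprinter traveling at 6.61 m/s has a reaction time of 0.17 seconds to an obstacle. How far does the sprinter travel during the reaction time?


d = v * t
d = 6.61 * 0.17
d = 1.1237 m

1.1237 m


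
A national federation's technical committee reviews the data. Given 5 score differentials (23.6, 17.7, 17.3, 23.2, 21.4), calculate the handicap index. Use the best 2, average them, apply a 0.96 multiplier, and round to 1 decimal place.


All differentials: 23.6, 17.7, 17.3, 23.2, 21.4
Sorted: 17.3, 17.7, 21.4, 23.2, 23.6
Best 2: 17.3, 17.7
Average of best = 35 / 2 = 17.5
Raw index = 17.5 * 0.96 = 16.8
Handicap index = round(16.8, 1) = 16.8

16.8


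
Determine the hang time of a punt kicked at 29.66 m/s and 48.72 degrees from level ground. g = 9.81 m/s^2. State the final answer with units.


T = 2*v*sin(theta)/g
sin(theta) = sin(48.72 deg) = 0.7515
T = 2*29.66*0.7515 / 9.81
T = 44.5787 / 9.81 = 4.5442 s

4.5442 s


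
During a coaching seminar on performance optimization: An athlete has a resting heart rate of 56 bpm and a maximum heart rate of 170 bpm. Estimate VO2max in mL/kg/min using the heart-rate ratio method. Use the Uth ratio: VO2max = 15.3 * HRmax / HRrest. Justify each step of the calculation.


VO2max = 15.3 * HRmax / HRrest
VO2max = 15.3 * 170 / 56
VO2max = 2601 / 56 = 46.4464 mL/kg/min

46.4464 mL/kg/min


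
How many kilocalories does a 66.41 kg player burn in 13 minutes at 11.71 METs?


kcal = MET * mass * time_hr
Convert time: 13 min = 0.2167 hr
kcal = 11.71 * 66.41 * 0.2167
kcal = 168.4932 kcal

168.4932 kcal


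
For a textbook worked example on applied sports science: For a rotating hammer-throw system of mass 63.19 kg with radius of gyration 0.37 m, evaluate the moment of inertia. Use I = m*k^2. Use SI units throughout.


I = m * k^2
I = 63.19 * 0.37^2
I = 63.19 * 0.1369 = 8.6507 kg*m^2

8.6507 kg*m^2


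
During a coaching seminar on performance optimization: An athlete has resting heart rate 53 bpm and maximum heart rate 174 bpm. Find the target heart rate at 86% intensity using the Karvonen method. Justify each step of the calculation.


Target = HRrest + pct*(HRmax - HRrest)
Heart rate reserve = HRmax - HRrest = 174 - 53 = 121 bpm
Fraction = 86% = 0.86
Target = 53 + 0.86 * 121
Target = 53 + 104.06 = 157.06 bpm

157.06 bpm


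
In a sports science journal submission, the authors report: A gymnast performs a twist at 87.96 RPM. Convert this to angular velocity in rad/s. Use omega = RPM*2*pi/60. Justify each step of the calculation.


omega = RPM * 2 * pi / 60
omega = 87.96 * 2 * 3.14159 / 60
omega = 552.669 / 60 = 9.2111 rad/s

9.2111 rad/s


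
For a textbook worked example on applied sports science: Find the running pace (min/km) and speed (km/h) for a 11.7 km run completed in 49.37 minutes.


Pace = time / distance = 49.37 min / 11.7 km = 4.2197 min/km
Speed = distance / time_in_hours = 11.7 / 0.8228 hr
Speed = 14.2192 km/h

4.2197 min/km, 14.2192 km/h


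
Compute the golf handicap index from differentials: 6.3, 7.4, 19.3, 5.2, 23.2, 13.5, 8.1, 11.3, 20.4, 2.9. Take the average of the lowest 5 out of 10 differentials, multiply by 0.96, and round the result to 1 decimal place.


All differentials: 6.3, 7.4, 19.3, 5.2, 23.2, 13.5, 8.1, 11.3, 20.4, 2.9
Sorted: 2.9, 5.2, 6.3, 7.4, 8.1, 11.3, 13.5, 19.3, 20.4, 23.2
Best 5: 2.9, 5.2, 6.3, 7.4, 8.1
Average of best = 29.9 / 5 = 5.98
Raw index = 5.98 * 0.96 = 5.7408
Handicap index = round(5.7408, 1) = 5.7

5.7


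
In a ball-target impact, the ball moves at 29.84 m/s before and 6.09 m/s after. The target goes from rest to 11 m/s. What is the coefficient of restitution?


e = (v2_after - v1_after) / (v1_before - v2_before)
Numerator = 11 - 6.09 = 4.91
Denominator = 29.84 - 0 = 29.84
e = 4.91 / 29.84 = 0.1645

0.1645


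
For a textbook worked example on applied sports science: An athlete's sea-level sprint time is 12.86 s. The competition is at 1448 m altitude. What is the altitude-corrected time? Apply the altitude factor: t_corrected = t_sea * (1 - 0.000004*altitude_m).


Correction factor = 1 - 0.000004 * 1448 = 0.994208
t_corrected = t_sea * factor = 12.86 * 0.994208
t_corrected = 12.7855 s

12.7855 s


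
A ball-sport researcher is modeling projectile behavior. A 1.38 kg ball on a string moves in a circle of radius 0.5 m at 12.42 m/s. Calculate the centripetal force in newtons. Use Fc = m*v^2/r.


Fc = m * v^2 / r
v^2 = 12.42^2 = 154.2564
Fc = 1.38 * 154.2564 / 0.5
Fc = 212.8738 / 0.5 = 425.7477 N

425.7477 N


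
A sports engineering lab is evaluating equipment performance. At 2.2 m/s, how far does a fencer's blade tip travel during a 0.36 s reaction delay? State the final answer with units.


d = v * t
d = 2.2 * 0.36
d = 0.792 m

0.792 m


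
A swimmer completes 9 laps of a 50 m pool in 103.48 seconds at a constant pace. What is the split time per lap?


Split time = total_time / n_laps = 103.48 / 9
Split time = 11.4978 s per lap

11.4978 s


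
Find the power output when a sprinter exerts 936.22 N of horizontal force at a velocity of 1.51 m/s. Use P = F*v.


P = F * v
P = 936.22 * 1.51
P = 1413.6922 W

1413.6922 W


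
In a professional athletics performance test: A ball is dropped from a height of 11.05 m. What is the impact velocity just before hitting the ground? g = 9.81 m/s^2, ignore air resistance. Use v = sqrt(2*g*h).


v = sqrt(2 * g * h)
v = sqrt(2 * 9.81 * 11.05)
v = sqrt(216.801) = 14.7242 m/s

14.7242 m/s


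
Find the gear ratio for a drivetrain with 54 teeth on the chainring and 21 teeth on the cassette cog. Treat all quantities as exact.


GR = front_teeth / rear_teeth
GR = 54 / 21
GR = 2.5714

2.5714


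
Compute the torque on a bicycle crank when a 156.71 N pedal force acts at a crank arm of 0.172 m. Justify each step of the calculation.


tau = F * d
tau = 156.71 * 0.172
tau = 26.9541 N*m

26.9541 N*m


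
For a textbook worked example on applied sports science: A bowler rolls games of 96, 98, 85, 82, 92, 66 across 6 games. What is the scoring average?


Average = sum / n
Sum = 519
Average = 519 / 6 = 86.5

86.5


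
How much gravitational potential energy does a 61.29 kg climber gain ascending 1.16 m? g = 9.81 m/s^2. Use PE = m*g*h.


PE = m * g * h
PE = 61.29 * 9.81 * 1.16
PE = 601.2549 * 1.16 = 697.4557 J

697.4557 J


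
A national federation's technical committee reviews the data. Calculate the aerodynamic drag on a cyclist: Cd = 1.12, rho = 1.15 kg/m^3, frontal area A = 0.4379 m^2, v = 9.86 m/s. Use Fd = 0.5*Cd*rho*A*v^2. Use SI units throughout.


Fd = 0.5 * Cd * rho * A * v^2
Fd = 0.5 * 1.12 * 1.15 * 0.4379 * 9.86^2
v^2 = 97.2196
Fd = 0.5 * 1.12 * 1.15 * 0.4379 * 97.2196 = 27.4167 N

27.4167 N


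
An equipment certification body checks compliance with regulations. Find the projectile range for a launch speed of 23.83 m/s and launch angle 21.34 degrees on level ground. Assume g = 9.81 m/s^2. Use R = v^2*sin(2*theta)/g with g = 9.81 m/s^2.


R = v^2 * sin(2*theta) / g
Convert angle to radians: theta = 21.34 deg = 0.3725 rad
sin(2*theta) = sin(0.7449) = 0.6779
R = 23.83^2 * 0.6779 / 9.81
R = 567.8689 * 0.6779 / 9.81 = 39.2416 m

39.2416 m


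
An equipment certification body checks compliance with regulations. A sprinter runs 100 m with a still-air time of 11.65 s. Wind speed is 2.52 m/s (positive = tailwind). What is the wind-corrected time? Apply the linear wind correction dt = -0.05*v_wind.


dt = -0.05 * v_wind = -0.05 * 2.52 = -0.126 s
t_corrected = t_still + dt = 11.65 + (-0.126)
t_corrected = 11.524 s

11.524 s


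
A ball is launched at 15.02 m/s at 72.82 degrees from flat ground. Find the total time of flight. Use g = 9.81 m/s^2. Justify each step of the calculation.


T = 2*v*sin(theta)/g
sin(theta) = sin(72.82 deg) = 0.9554
T = 2*15.02*0.9554 / 9.81
T = 28.6997 / 9.81 = 2.9256 s

2.9256 s


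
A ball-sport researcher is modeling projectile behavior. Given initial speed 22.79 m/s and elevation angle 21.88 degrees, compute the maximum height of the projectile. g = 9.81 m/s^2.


H = (v*sin(theta))^2 / (2*g)
vy = v*sin(theta) = 22.79 * sin(21.88 deg) = 8.493 m/s
H = vy^2 / (2*g) = 72.1312 / (2*9.81)
H = 72.1312 / 19.62 = 3.6764 m

3.6764 m


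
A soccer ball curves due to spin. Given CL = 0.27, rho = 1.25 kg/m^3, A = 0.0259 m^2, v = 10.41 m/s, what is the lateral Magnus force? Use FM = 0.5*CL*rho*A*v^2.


FM = 0.5 * CL * rho * A * v^2
FM = 0.5 * 0.27 * 1.25 * 0.0259 * 10.41^2
v^2 = 108.3681
FM = 0.5 * 0.27 * 1.25 * 0.0259 * 108.3681 = 0.4736 N

0.4736 N


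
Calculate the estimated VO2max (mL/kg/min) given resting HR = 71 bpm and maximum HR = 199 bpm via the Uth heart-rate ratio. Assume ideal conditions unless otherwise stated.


VO2max = 15.3 * HRmax / HRrest
VO2max = 15.3 * 199 / 71
VO2max = 3044.7 / 71 = 42.8831 mL/kg/min

42.8831 mL/kg/min


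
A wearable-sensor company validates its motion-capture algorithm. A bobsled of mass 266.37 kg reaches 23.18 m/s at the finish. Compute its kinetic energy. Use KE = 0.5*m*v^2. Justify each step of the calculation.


KE = 0.5 * m * v^2
KE = 0.5 * 266.37 * 23.18^2
KE = 0.5 * 266.37 * 537.3124 = 71561.952 J

71561.952 J


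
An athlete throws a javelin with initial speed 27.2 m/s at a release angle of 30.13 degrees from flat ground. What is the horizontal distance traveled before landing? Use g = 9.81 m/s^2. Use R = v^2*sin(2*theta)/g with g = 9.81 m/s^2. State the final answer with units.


R = v^2 * sin(2*theta) / g
Convert angle to radians: theta = 30.13 deg = 0.5259 rad
sin(2*theta) = sin(1.0517) = 0.8683
R = 27.2^2 * 0.8683 / 9.81
R = 739.84 * 0.8683 / 9.81 = 65.4834 m

65.4834 m


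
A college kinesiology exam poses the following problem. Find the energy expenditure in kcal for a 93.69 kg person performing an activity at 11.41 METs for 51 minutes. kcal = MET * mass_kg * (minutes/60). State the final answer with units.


kcal = MET * mass * time_hr
Convert time: 51 min = 0.85 hr
kcal = 11.41 * 93.69 * 0.85
kcal = 908.6525 kcal

908.6525 kcal


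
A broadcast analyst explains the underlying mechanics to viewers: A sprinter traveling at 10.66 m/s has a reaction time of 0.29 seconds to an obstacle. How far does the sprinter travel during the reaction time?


d = v * t
d = 10.66 * 0.29
d = 3.0914 m

3.0914 m


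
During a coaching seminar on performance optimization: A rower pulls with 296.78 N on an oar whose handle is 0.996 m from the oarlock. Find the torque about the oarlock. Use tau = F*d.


tau = F * d
tau = 296.78 * 0.996
tau = 295.5929 N*m

295.5929 N*m


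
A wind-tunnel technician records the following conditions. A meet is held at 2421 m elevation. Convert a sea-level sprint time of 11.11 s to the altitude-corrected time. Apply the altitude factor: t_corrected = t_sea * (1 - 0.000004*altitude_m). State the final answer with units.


Correction factor = 1 - 0.000004 * 2421 = 0.990316
t_corrected = t_sea * factor = 11.11 * 0.990316
t_corrected = 11.0024 s

11.0024 s


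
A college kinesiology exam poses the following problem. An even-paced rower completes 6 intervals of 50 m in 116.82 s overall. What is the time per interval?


Split time = total_time / n_laps = 116.82 / 6
Split time = 19.47 s per lap

19.47 s


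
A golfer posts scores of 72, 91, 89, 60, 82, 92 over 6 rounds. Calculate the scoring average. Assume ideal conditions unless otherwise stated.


Average = sum / n
Sum = 486
Average = 486 / 6 = 81

81


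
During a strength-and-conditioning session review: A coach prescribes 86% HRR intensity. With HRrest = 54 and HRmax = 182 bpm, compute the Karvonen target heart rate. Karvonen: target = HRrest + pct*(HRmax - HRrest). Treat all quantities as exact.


Target = HRrest + pct*(HRmax - HRrest)
Heart rate reserve = HRmax - HRrest = 182 - 54 = 128 bpm
Fraction = 86% = 0.86
Target = 54 + 0.86 * 128
Target = 54 + 110.08 = 164.08 bpm

164.08 bpm


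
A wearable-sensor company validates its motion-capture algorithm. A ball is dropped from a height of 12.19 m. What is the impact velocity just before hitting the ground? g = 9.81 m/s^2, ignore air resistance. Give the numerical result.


v = sqrt(2 * g * h)
v = sqrt(2 * 9.81 * 12.19)
v = sqrt(239.1678) = 15.4651 m/s

15.4651 m/s


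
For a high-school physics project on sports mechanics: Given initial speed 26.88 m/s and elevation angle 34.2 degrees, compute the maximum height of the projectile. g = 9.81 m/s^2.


H = (v*sin(theta))^2 / (2*g)
vy = v*sin(theta) = 26.88 * sin(34.2 deg) = 15.1088 m/s
H = vy^2 / (2*g) = 228.2759 / (2*9.81)
H = 228.2759 / 19.62 = 11.6349 m

11.6349 m


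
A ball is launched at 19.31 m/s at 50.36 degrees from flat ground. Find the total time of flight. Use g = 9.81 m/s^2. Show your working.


T = 2*v*sin(theta)/g
sin(theta) = sin(50.36 deg) = 0.7701
T = 2*19.31*0.7701 / 9.81
T = 29.74 / 9.81 = 3.0316 s

3.0316 s


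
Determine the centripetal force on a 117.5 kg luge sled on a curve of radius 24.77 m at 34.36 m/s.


Fc = m * v^2 / r
v^2 = 34.36^2 = 1180.6096
Fc = 117.5 * 1180.6096 / 24.77
Fc = 138721.628 / 24.77 = 5600.3887 N

5600.3887 N


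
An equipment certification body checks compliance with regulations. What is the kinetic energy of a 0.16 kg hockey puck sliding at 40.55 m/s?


KE = 0.5 * m * v^2
KE = 0.5 * 0.16 * 40.55^2
KE = 0.5 * 0.16 * 1644.3025 = 131.5442 J

131.5442 J


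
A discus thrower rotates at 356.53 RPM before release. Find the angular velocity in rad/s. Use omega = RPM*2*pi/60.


omega = RPM * 2 * pi / 60
omega = 356.53 * 2 * 3.14159 / 60
omega = 2240.1441 / 60 = 37.3357 rad/s

37.3357 rad/s


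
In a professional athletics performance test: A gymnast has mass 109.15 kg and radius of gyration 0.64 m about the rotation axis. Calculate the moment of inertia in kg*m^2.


I = m * k^2
I = 109.15 * 0.64^2
I = 109.15 * 0.4096 = 44.7078 kg*m^2

44.7078 kg*m^2


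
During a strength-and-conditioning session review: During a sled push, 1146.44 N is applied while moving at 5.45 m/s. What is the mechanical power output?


P = F * v
P = 1146.44 * 5.45
P = 6248.098 W

6248.098 W


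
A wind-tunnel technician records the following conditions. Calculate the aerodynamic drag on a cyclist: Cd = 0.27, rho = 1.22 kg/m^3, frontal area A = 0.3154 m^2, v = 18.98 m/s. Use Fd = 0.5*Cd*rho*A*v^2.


Fd = 0.5 * Cd * rho * A * v^2
Fd = 0.5 * 0.27 * 1.22 * 0.3154 * 18.98^2
v^2 = 360.2404
Fd = 0.5 * 0.27 * 1.22 * 0.3154 * 360.2404 = 18.7132 N

18.7132 N


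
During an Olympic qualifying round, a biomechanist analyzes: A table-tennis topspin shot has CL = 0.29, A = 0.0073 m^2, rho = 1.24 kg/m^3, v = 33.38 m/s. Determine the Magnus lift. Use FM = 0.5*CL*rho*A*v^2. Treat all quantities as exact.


FM = 0.5 * CL * rho * A * v^2
FM = 0.5 * 0.29 * 1.24 * 0.0073 * 33.38^2
v^2 = 1114.2244
FM = 0.5 * 0.29 * 1.24 * 0.0073 * 1114.2244 = 1.4625 N

1.4625 N


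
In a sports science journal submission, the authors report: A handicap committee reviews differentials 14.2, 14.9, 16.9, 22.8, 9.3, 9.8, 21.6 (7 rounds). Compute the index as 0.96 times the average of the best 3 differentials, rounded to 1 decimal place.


All differentials: 14.2, 14.9, 16.9, 22.8, 9.3, 9.8, 21.6
Sorted: 9.3, 9.8, 14.2, 14.9, 16.9, 21.6, 22.8
Best 3: 9.3, 9.8, 14.2
Average of best = 33.3 / 3 = 11.1
Raw index = 11.1 * 0.96 = 10.656
Handicap index = round(10.656, 1) = 10.7

10.7


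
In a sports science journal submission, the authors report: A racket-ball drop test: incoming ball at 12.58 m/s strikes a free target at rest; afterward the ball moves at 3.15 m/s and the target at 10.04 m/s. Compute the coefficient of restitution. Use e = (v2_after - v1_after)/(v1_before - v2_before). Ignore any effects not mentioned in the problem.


e = (v2_after - v1_after) / (v1_before - v2_before)
Numerator = 10.04 - 3.15 = 6.89
Denominator = 12.58 - 0 = 12.58
e = 6.89 / 12.58 = 0.5477

0.5477


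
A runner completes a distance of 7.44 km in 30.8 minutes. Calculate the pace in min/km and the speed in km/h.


Pace = time / distance = 30.8 min / 7.44 km = 4.1398 min/km
Speed = distance / time_in_hours = 7.44 / 0.5133 hr
Speed = 14.4935 km/h

4.1398 min/km, 14.4935 km/h


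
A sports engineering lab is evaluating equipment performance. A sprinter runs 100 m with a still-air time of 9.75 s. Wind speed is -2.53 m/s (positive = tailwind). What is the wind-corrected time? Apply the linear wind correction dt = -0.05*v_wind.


dt = -0.05 * v_wind = -0.05 * -2.53 = 0.1265 s
t_corrected = t_still + dt = 9.75 + (0.1265)
t_corrected = 9.8765 s

9.8765 s


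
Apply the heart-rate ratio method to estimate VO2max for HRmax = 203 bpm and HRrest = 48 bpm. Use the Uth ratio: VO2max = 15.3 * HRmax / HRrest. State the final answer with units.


VO2max = 15.3 * HRmax / HRrest
VO2max = 15.3 * 203 / 48
VO2max = 3105.9 / 48 = 64.7062 mL/kg/min

64.7062 mL/kg/min


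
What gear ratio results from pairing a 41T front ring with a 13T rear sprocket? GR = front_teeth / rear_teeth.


GR = front_teeth / rear_teeth
GR = 41 / 13
GR = 3.1538

3.1538


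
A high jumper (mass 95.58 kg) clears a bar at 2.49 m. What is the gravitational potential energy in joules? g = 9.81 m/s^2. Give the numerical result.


PE = m * g * h
PE = 95.58 * 9.81 * 2.49
PE = 937.6398 * 2.49 = 2334.7231 J

2334.7231 J


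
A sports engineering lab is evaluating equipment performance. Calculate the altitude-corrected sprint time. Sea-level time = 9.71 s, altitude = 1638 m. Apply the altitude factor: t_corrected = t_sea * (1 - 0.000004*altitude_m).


Correction factor = 1 - 0.000004 * 1638 = 0.993448
t_corrected = t_sea * factor = 9.71 * 0.993448
t_corrected = 9.6464 s

9.6464 s


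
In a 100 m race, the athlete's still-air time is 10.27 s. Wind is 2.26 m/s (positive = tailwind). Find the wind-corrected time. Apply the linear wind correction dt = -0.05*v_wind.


dt = -0.05 * v_wind = -0.05 * 2.26 = -0.113 s
t_corrected = t_still + dt = 10.27 + (-0.113)
t_corrected = 10.157 s

10.157 s


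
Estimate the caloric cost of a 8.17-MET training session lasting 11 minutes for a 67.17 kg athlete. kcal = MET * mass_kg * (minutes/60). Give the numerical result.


kcal = MET * mass * time_hr
Convert time: 11 min = 0.1833 hr
kcal = 8.17 * 67.17 * 0.1833
kcal = 100.6095 kcal

100.6095 kcal


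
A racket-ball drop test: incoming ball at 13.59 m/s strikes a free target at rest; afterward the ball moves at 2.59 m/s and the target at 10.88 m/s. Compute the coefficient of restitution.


e = (v2_after - v1_after) / (v1_before - v2_before)
Numerator = 10.88 - 2.59 = 8.29
Denominator = 13.59 - 0 = 13.59
e = 8.29 / 13.59 = 0.61

0.61


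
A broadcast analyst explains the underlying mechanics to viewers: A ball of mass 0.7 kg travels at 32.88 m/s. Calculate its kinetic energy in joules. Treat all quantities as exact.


KE = 0.5 * m * v^2
KE = 0.5 * 0.7 * 32.88^2
KE = 0.5 * 0.7 * 1081.0944 = 378.383 J

378.383 J


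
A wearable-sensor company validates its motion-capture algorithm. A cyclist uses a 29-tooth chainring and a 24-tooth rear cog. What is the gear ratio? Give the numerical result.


GR = front_teeth / rear_teeth
GR = 29 / 24
GR = 1.2083

1.2083


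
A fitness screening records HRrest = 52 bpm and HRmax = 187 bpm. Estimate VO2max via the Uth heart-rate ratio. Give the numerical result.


VO2max = 15.3 * HRmax / HRrest
VO2max = 15.3 * 187 / 52
VO2max = 2861.1 / 52 = 55.0212 mL/kg/min

55.0212 mL/kg/min


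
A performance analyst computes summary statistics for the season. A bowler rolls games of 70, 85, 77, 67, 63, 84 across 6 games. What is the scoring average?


Average = sum / n
Sum = 446
Average = 446 / 6 = 74.3333

74.3333


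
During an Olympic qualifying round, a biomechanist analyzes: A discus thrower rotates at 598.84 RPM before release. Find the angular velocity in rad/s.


omega = RPM * 2 * pi / 60
omega = 598.84 * 2 * 3.14159 / 60
omega = 3762.6227 / 60 = 62.7104 rad/s

62.7104 rad/s


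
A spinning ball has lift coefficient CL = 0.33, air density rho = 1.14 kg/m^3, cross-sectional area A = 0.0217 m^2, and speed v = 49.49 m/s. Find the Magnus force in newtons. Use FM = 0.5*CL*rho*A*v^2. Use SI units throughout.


FM = 0.5 * CL * rho * A * v^2
FM = 0.5 * 0.33 * 1.14 * 0.0217 * 49.49^2
v^2 = 2449.2601
FM = 0.5 * 0.33 * 1.14 * 0.0217 * 2449.2601 = 9.9973 N

9.9973 N


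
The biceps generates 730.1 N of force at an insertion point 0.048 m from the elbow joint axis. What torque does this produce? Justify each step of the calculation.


tau = F * d
tau = 730.1 * 0.048
tau = 35.0448 N*m

35.0448 N*m


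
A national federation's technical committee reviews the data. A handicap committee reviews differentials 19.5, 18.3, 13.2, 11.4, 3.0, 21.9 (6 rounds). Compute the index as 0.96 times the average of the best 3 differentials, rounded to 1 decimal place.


All differentials: 19.5, 18.3, 13.2, 11.4, 3.0, 21.9
Sorted: 3.0, 11.4, 13.2, 18.3, 19.5, 21.9
Best 3: 3.0, 11.4, 13.2
Average of best = 27.6 / 3 = 9.2
Raw index = 9.2 * 0.96 = 8.832
Handicap index = round(8.832, 1) = 8.8

8.8


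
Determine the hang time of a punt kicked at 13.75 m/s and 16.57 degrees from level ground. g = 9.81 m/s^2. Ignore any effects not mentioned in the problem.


T = 2*v*sin(theta)/g
sin(theta) = sin(16.57 deg) = 0.2852
T = 2*13.75*0.2852 / 9.81
T = 7.8426 / 9.81 = 0.7995 s

0.7995 s
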